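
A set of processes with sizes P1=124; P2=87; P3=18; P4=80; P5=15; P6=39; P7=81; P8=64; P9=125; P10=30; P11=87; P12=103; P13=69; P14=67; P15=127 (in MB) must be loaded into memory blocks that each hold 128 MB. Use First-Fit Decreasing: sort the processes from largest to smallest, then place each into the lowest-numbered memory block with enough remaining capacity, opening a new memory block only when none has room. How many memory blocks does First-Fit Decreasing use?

11 memory blocks

Sorted descending: 127, 125, 124, 103, 87, 87, 81, 80, 69, 67, 64, 39, 30, 18, 15.
memory block 1: place 127 MB, 1 MB left
memory block 2: place 125 MB, 3 MB left
memory block 3: place 124 MB, 4 MB left
memory block 4: place 103 MB, 25 MB left
memory block 5: place 87 MB, 41 MB left
memory block 6: place 87 MB, 41 MB left
memory block 7: place 81 MB, 47 MB left
memory block 8: place 80 MB, 48 MB left
memory block 9: place 69 MB, 59 MB left
memory block 10: place 67 MB, 61 MB left
memory block 11: place 64 MB, 64 MB left
memory block 5: place 39 MB, 2 MB left
memory block 6: place 30 MB, 11 MB left
memory block 4: place 18 MB, 7 MB left
memory block 7: place 15 MB, 32 MB left
Final memory blocks: [127] [125] [124] [103,18] [87,39] [87,30] [81,15] [80] [69] [67] [64].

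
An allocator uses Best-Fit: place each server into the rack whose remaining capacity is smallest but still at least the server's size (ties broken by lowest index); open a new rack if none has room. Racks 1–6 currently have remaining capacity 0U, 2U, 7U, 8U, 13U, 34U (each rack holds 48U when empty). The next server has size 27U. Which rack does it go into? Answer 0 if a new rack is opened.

6

Racks with room: rack 6 (34U).
Tightest fit is rack 6 with 34U free.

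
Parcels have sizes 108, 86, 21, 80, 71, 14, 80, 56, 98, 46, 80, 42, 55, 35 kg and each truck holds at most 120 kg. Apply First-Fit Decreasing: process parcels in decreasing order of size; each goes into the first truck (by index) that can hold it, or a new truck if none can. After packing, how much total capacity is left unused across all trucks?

Sorted descending: 108, 98, 86, 80, 80, 80, 71, 56, 55, 46, 42, 35, 21, 14.
truck 1: place 108 kg, 12 kg left
truck 2: place 98 kg, 22 kg left
truck 3: place 86 kg, 34 kg left
truck 4: place 80 kg, 40 kg left
truck 5: place 80 kg, 40 kg left
truck 6: place 80 kg, 40 kg left
truck 7: place 71 kg, 49 kg left
truck 8: place 56 kg, 64 kg left
truck 8: place 55 kg, 9 kg left
truck 7: place 46 kg, 3 kg left
truck 9: place 42 kg, 78 kg left
truck 4: place 35 kg, 5 kg left
truck 2: place 21 kg, 1 kg left
truck 3: place 14 kg, 20 kg left
9 trucks × 120 kg = 1080 kg; used 872 kg; unused 208 kg.

208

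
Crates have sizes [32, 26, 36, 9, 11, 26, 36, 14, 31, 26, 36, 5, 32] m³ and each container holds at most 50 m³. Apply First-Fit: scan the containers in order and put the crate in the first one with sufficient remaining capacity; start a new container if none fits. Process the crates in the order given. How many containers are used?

container 1: place 32 m³, 18 m³ left
container 2: place 26 m³, 24 m³ left
container 3: place 36 m³, 14 m³ left
container 1: place 9 m³, 9 m³ left
container 2: place 11 m³, 13 m³ left
container 4: place 26 m³, 24 m³ left
container 5: place 36 m³, 14 m³ left
container 3: place 14 m³, 0 m³ left
container 6: place 31 m³, 19 m³ left
container 7: place 26 m³, 24 m³ left
container 8: place 36 m³, 14 m³ left
container 1: place 5 m³, 4 m³ left
container 9: place 32 m³, 18 m³ left
Final containers: [32,9,5] [26,11] [36,14] [26] [36] [31] [26] [36] [32].

9 containers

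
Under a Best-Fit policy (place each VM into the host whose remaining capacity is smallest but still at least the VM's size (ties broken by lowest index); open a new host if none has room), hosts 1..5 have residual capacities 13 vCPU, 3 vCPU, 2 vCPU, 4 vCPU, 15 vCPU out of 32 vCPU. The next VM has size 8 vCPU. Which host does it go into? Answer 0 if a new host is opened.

Hosts with room: host 1 (13 vCPU), host 5 (15 vCPU).
Tightest fit is host 1 with 13 vCPU free.

1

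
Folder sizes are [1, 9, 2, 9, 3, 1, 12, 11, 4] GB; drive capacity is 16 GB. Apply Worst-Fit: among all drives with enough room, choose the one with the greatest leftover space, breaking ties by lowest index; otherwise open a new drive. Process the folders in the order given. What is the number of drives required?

4

drive 1: place 1 GB, 15 GB left
drive 1: place 9 GB, 6 GB left
drive 1: place 2 GB, 4 GB left
drive 2: place 9 GB, 7 GB left
drive 2: place 3 GB, 4 GB left
drive 1: place 1 GB, 3 GB left
drive 3: place 12 GB, 4 GB left
drive 4: place 11 GB, 5 GB left
drive 4: place 4 GB, 1 GB left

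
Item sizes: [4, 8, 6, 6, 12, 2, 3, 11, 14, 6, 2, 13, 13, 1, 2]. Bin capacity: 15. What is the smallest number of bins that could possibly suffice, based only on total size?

7 bins

Total size = 4 + 8 + 6 + 6 + 12 + 2 + 3 + 11 + 14 + 6 + 2 + 13 + 13 + 1 + 2 = 103.
⌈103 / 15⌉ = 7.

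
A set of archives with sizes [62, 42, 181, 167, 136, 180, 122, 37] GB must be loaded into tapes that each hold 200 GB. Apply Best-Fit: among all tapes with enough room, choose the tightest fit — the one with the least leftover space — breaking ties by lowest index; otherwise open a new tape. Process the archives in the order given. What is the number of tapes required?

Put 62 GB in tape 1; 138 GB remain.
Put 42 GB in tape 1; 96 GB remain.
Put 181 GB in tape 2; 19 GB remain.
Put 167 GB in tape 3; 33 GB remain.
Put 136 GB in tape 4; 64 GB remain.
Put 180 GB in tape 5; 20 GB remain.
Put 122 GB in tape 6; 78 GB remain.
Put 37 GB in tape 4; 27 GB remain.
Final tapes: [62,42] [181] [167] [136,37] [180] [122].

6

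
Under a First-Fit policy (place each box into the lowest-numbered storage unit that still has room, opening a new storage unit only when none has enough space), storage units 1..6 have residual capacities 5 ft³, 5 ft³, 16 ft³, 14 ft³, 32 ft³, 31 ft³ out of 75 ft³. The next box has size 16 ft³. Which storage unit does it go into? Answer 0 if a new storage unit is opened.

Storage units with room: storage unit 3 (16 ft³), storage unit 5 (32 ft³), storage unit 6 (31 ft³).
The first with room is storage unit 3.

3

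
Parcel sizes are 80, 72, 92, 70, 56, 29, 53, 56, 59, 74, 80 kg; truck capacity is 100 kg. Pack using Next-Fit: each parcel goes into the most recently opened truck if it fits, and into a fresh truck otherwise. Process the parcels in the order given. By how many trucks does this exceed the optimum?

0

Next-Fit: [80] [72] [92] [70] [56,29] [53] [56] [59] [74] [80] → 10 trucks.
10 parcels exceed 50 kg (half the capacity), and no two of those can share a truck, so at least 10 trucks are needed.
So 10 is already optimal.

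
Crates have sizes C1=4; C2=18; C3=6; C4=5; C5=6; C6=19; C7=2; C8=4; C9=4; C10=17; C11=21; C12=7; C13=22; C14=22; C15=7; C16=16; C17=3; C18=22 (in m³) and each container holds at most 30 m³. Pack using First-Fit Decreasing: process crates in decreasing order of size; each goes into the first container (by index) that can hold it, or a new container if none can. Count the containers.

8 containers

Sorted descending: 22, 22, 22, 21, 19, 18, 17, 16, 7, 7, 6, 6, 5, 4, 4, 4, 3, 2.
22 m³ → container 1 (remaining 8 m³)
22 m³ → container 2 (remaining 8 m³)
22 m³ → container 3 (remaining 8 m³)
21 m³ → container 4 (remaining 9 m³)
19 m³ → container 5 (remaining 11 m³)
18 m³ → container 6 (remaining 12 m³)
17 m³ → container 7 (remaining 13 m³)
16 m³ → container 8 (remaining 14 m³)
7 m³ → container 1 (remaining 1 m³)
7 m³ → container 2 (remaining 1 m³)
6 m³ → container 3 (remaining 2 m³)
6 m³ → container 4 (remaining 3 m³)
5 m³ → container 5 (remaining 6 m³)
4 m³ → container 5 (remaining 2 m³)
4 m³ → container 6 (remaining 8 m³)
4 m³ → container 6 (remaining 4 m³)
3 m³ → container 4 (remaining 0 m³)
2 m³ → container 3 (remaining 0 m³)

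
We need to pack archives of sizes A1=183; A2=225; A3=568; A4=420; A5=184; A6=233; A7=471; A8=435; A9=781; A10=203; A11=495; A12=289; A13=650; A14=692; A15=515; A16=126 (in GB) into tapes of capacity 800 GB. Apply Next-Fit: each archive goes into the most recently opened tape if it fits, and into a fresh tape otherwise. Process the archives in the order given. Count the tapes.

tape 1: place A1 (183 GB), 617 GB left
tape 1: place A2 (225 GB), 392 GB left
tape 2: place A3 (568 GB), 232 GB left
tape 3: place A4 (420 GB), 380 GB left
tape 3: place A5 (184 GB), 196 GB left
tape 4: place A6 (233 GB), 567 GB left
tape 4: place A7 (471 GB), 96 GB left
tape 5: place A8 (435 GB), 365 GB left
tape 6: place A9 (781 GB), 19 GB left
tape 7: place A10 (203 GB), 597 GB left
tape 7: place A11 (495 GB), 102 GB left
tape 8: place A12 (289 GB), 511 GB left
tape 9: place A13 (650 GB), 150 GB left
tape 10: place A14 (692 GB), 108 GB left
tape 11: place A15 (515 GB), 285 GB left
tape 11: place A16 (126 GB), 159 GB left
Final tapes: [183,225] [568] [420,184] [233,471] [435] [781] [203,495] [289] [650] [692] [515,126].

11 tapes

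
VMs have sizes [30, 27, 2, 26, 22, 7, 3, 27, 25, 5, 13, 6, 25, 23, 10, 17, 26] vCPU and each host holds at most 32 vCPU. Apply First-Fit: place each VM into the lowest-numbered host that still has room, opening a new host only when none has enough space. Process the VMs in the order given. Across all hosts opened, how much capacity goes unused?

58

Put 30 vCPU in host 1; 2 vCPU remain.
Put 27 vCPU in host 2; 5 vCPU remain.
Put 2 vCPU in host 1; 0 vCPU remain.
Put 26 vCPU in host 3; 6 vCPU remain.
Put 22 vCPU in host 4; 10 vCPU remain.
Put 7 vCPU in host 4; 3 vCPU remain.
Put 3 vCPU in host 2; 2 vCPU remain.
Put 27 vCPU in host 5; 5 vCPU remain.
Put 25 vCPU in host 6; 7 vCPU remain.
Put 5 vCPU in host 3; 1 vCPU remain.
Put 13 vCPU in host 7; 19 vCPU remain.
Put 6 vCPU in host 6; 1 vCPU remain.
Put 25 vCPU in host 8; 7 vCPU remain.
Put 23 vCPU in host 9; 9 vCPU remain.
Put 10 vCPU in host 7; 9 vCPU remain.
Put 17 vCPU in host 10; 15 vCPU remain.
Put 26 vCPU in host 11; 6 vCPU remain.
11 hosts × 32 vCPU = 352 vCPU; used 294 vCPU; unused 58 vCPU.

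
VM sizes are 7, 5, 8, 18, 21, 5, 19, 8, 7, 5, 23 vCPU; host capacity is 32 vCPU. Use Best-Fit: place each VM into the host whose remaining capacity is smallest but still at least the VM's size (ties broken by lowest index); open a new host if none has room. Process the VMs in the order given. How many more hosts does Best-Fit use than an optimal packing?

Best-Fit: [7,5,8,8] [18] [21,5,5] [19,7] [23] → 5 hosts.
Total size 126 vCPU; any packing needs at least ⌈126/32⌉ = 4 hosts.
An optimal packing achieves that bound: [23,8] [21,5,5] [19,8,5] [18,7,7] → 4 hosts.
Excess: 5 − 4 = 1.

1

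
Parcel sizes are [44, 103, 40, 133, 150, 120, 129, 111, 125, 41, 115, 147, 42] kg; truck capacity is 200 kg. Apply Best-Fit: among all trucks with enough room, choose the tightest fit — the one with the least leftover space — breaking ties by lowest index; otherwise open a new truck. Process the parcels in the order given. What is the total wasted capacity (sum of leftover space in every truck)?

500

truck 1: place 44 kg, 156 kg left
truck 1: place 103 kg, 53 kg left
truck 1: place 40 kg, 13 kg left
truck 2: place 133 kg, 67 kg left
truck 3: place 150 kg, 50 kg left
truck 4: place 120 kg, 80 kg left
truck 5: place 129 kg, 71 kg left
truck 6: place 111 kg, 89 kg left
truck 7: place 125 kg, 75 kg left
truck 3: place 41 kg, 9 kg left
truck 8: place 115 kg, 85 kg left
truck 9: place 147 kg, 53 kg left
truck 9: place 42 kg, 11 kg left
9 trucks × 200 kg = 1800 kg; used 1300 kg; unused 500 kg.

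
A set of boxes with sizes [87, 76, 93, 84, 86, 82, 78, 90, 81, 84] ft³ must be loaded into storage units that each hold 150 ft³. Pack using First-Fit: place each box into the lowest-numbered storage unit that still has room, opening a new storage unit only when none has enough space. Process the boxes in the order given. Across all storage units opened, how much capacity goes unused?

659

storage unit 1: place 87 ft³, 63 ft³ left
storage unit 2: place 76 ft³, 74 ft³ left
storage unit 3: place 93 ft³, 57 ft³ left
storage unit 4: place 84 ft³, 66 ft³ left
storage unit 5: place 86 ft³, 64 ft³ left
storage unit 6: place 82 ft³, 68 ft³ left
storage unit 7: place 78 ft³, 72 ft³ left
storage unit 8: place 90 ft³, 60 ft³ left
storage unit 9: place 81 ft³, 69 ft³ left
storage unit 10: place 84 ft³, 66 ft³ left
10 storage units × 150 ft³ = 1500 ft³; used 841 ft³; unused 659 ft³.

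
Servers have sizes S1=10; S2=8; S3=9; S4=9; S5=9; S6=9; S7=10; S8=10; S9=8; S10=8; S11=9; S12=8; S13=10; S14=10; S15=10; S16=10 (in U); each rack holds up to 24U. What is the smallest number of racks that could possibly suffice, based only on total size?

Total size = 10 + 8 + 9 + 9 + 9 + 9 + 10 + 10 + 8 + 8 + 9 + 8 + 10 + 10 + 10 + 10 = 147U.
⌈147 / 24⌉ = 7.

7 racks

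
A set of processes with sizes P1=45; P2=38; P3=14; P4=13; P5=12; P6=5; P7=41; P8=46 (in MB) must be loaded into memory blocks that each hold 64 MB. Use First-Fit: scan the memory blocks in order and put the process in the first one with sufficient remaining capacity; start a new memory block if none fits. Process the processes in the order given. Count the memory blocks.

memory block 1: place P1 (45 MB), 19 MB left
memory block 2: place P2 (38 MB), 26 MB left
memory block 1: place P3 (14 MB), 5 MB left
memory block 2: place P4 (13 MB), 13 MB left
memory block 2: place P5 (12 MB), 1 MB left
memory block 1: place P6 (5 MB), 0 MB left
memory block 3: place P7 (41 MB), 23 MB left
memory block 4: place P8 (46 MB), 18 MB left
Final memory blocks: [45,14,5] [38,13,12] [41] [46].

4 memory blocks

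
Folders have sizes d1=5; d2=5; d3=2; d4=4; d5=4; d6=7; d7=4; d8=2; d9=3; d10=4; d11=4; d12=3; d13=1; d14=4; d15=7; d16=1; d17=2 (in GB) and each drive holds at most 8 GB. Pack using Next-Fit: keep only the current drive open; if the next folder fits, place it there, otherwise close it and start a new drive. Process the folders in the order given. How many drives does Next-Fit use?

Put d1 (5 GB) in drive 1; 3 GB remain.
Put d2 (5 GB) in drive 2; 3 GB remain.
Put d3 (2 GB) in drive 2; 1 GB remain.
Put d4 (4 GB) in drive 3; 4 GB remain.
Put d5 (4 GB) in drive 3; 0 GB remain.
Put d6 (7 GB) in drive 4; 1 GB remain.
Put d7 (4 GB) in drive 5; 4 GB remain.
Put d8 (2 GB) in drive 5; 2 GB remain.
Put d9 (3 GB) in drive 6; 5 GB remain.
Put d10 (4 GB) in drive 6; 1 GB remain.
Put d11 (4 GB) in drive 7; 4 GB remain.
Put d12 (3 GB) in drive 7; 1 GB remain.
Put d13 (1 GB) in drive 7; 0 GB remain.
Put d14 (4 GB) in drive 8; 4 GB remain.
Put d15 (7 GB) in drive 9; 1 GB remain.
Put d16 (1 GB) in drive 9; 0 GB remain.
Put d17 (2 GB) in drive 10; 6 GB remain.

10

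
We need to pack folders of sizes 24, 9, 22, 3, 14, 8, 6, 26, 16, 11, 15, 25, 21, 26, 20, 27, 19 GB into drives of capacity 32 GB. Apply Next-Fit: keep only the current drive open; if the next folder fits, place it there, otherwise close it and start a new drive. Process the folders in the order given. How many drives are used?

drive 1: place 24 GB, 8 GB left
drive 2: place 9 GB, 23 GB left
drive 2: place 22 GB, 1 GB left
drive 3: place 3 GB, 29 GB left
drive 3: place 14 GB, 15 GB left
drive 3: place 8 GB, 7 GB left
drive 3: place 6 GB, 1 GB left
drive 4: place 26 GB, 6 GB left
drive 5: place 16 GB, 16 GB left
drive 5: place 11 GB, 5 GB left
drive 6: place 15 GB, 17 GB left
drive 7: place 25 GB, 7 GB left
drive 8: place 21 GB, 11 GB left
drive 9: place 26 GB, 6 GB left
drive 10: place 20 GB, 12 GB left
drive 11: place 27 GB, 5 GB left
drive 12: place 19 GB, 13 GB left
Final drives: [24] [9,22] [3,14,8,6] [26] [16,11] [15] [25] [21] [26] [20] [27] [19].

12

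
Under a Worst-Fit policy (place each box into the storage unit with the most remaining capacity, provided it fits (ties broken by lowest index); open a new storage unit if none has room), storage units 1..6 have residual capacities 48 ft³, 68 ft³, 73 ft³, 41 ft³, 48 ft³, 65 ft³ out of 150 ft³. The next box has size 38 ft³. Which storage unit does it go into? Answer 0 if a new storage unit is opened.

3

Storage units with room: storage unit 1 (48 ft³), storage unit 2 (68 ft³), storage unit 3 (73 ft³), storage unit 4 (41 ft³), storage unit 5 (48 ft³), storage unit 6 (65 ft³).
Most room is storage unit 3 with 73 ft³ free.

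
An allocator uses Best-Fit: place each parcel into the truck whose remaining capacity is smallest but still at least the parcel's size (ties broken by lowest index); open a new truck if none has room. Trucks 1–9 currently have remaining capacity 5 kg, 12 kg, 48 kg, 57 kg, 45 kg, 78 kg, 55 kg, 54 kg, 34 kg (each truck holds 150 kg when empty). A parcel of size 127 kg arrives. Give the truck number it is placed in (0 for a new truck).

0

No truck has ≥ 127 kg free, so a new truck is opened.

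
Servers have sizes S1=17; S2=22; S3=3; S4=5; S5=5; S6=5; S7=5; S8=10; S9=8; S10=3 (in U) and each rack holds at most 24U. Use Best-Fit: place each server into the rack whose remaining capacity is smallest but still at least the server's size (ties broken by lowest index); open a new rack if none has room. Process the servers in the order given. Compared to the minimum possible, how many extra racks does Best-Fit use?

Best-Fit: [17,3,3] [22] [5,5,5,5] [10,8] → 4 racks.
Total size 83U; any packing needs at least ⌈83/24⌉ = 4 racks.
So 4 is already optimal.

0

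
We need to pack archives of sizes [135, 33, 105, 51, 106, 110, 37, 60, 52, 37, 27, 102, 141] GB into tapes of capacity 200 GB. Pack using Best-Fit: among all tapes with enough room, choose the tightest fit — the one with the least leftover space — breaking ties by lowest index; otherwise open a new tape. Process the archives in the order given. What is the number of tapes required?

6 tapes

Put 135 GB in tape 1; 65 GB remain.
Put 33 GB in tape 1; 32 GB remain.
Put 105 GB in tape 2; 95 GB remain.
Put 51 GB in tape 2; 44 GB remain.
Put 106 GB in tape 3; 94 GB remain.
Put 110 GB in tape 4; 90 GB remain.
Put 37 GB in tape 2; 7 GB remain.
Put 60 GB in tape 4; 30 GB remain.
Put 52 GB in tape 3; 42 GB remain.
Put 37 GB in tape 3; 5 GB remain.
Put 27 GB in tape 4; 3 GB remain.
Put 102 GB in tape 5; 98 GB remain.
Put 141 GB in tape 6; 59 GB remain.
Final tapes: [135,33] [105,51,37] [106,52,37] [110,60,27] [102] [141].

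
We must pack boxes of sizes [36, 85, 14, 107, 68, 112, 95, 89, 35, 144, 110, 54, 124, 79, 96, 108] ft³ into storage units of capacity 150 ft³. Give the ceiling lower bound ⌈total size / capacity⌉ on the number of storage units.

Total size = 36 + 85 + 14 + 107 + 68 + 112 + 95 + 89 + 35 + 144 + 110 + 54 + 124 + 79 + 96 + 108 = 1356 ft³.
⌈1356 / 150⌉ = 10.

10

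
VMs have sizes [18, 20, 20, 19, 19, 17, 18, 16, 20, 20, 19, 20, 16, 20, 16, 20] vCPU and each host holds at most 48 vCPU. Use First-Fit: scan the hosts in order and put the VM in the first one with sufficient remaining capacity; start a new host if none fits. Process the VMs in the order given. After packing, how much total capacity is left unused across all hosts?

86

18 vCPU → host 1 (remaining 30 vCPU)
20 vCPU → host 1 (remaining 10 vCPU)
20 vCPU → host 2 (remaining 28 vCPU)
19 vCPU → host 2 (remaining 9 vCPU)
19 vCPU → host 3 (remaining 29 vCPU)
17 vCPU → host 3 (remaining 12 vCPU)
18 vCPU → host 4 (remaining 30 vCPU)
16 vCPU → host 4 (remaining 14 vCPU)
20 vCPU → host 5 (remaining 28 vCPU)
20 vCPU → host 5 (remaining 8 vCPU)
19 vCPU → host 6 (remaining 29 vCPU)
20 vCPU → host 6 (remaining 9 vCPU)
16 vCPU → host 7 (remaining 32 vCPU)
20 vCPU → host 7 (remaining 12 vCPU)
16 vCPU → host 8 (remaining 32 vCPU)
20 vCPU → host 8 (remaining 12 vCPU)
8 hosts × 48 vCPU = 384 vCPU; used 298 vCPU; unused 86 vCPU.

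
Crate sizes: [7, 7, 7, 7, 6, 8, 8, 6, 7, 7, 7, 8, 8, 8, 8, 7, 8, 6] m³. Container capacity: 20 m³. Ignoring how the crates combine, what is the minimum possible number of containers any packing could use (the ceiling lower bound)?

7 containers

Total size = 7 + 7 + 7 + 7 + 6 + 8 + 8 + 6 + 7 + 7 + 7 + 8 + 8 + 8 + 8 + 7 + 8 + 6 = 130 m³.
⌈130 / 20⌉ = 7.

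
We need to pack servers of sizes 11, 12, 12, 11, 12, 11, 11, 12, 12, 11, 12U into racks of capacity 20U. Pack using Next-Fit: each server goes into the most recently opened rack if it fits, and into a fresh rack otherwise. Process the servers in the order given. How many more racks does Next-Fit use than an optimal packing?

Next-Fit: [11] [12] [12] [11] [12] [11] [11] [12] [12] [11] [12] → 11 racks.
11 servers exceed 10U (half the capacity), and no two of those can share a rack, so at least 11 racks are needed.
So 11 is already optimal.

0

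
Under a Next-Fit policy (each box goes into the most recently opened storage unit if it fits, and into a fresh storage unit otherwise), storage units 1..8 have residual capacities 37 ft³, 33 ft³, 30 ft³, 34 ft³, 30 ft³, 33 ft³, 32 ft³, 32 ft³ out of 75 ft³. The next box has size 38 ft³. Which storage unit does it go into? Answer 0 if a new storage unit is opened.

0

Next-Fit only looks at storage unit 8, which has 32 ft³ free.
38 ft³ does not fit, so a new storage unit is opened.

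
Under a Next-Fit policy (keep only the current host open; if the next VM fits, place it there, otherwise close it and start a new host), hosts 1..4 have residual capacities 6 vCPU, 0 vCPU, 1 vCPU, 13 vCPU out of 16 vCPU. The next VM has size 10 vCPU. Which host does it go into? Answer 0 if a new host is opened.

Next-Fit only looks at host 4, which has 13 vCPU free.
10 vCPU fits there.

4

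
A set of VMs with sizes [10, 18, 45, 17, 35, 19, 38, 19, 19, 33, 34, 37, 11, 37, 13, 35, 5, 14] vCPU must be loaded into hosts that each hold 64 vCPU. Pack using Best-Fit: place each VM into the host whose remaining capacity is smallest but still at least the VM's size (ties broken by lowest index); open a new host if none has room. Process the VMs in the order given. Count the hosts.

9 hosts

host 1: place 10 vCPU, 54 vCPU left
host 1: place 18 vCPU, 36 vCPU left
host 2: place 45 vCPU, 19 vCPU left
host 2: place 17 vCPU, 2 vCPU left
host 1: place 35 vCPU, 1 vCPU left
host 3: place 19 vCPU, 45 vCPU left
host 3: place 38 vCPU, 7 vCPU left
host 4: place 19 vCPU, 45 vCPU left
host 4: place 19 vCPU, 26 vCPU left
host 5: place 33 vCPU, 31 vCPU left
host 6: place 34 vCPU, 30 vCPU left
host 7: place 37 vCPU, 27 vCPU left
host 4: place 11 vCPU, 15 vCPU left
host 8: place 37 vCPU, 27 vCPU left
host 4: place 13 vCPU, 2 vCPU left
host 9: place 35 vCPU, 29 vCPU left
host 3: place 5 vCPU, 2 vCPU left
host 7: place 14 vCPU, 13 vCPU left
Final hosts: [10,18,35] [45,17] [19,38,5] [19,19,11,13] [33] [34] [37,14] [37] [35].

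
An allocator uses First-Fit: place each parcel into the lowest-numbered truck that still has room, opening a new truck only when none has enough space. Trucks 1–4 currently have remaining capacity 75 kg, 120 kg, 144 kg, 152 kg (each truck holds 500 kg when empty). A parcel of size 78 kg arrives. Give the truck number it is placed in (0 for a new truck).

2

Trucks with room: truck 2 (120 kg), truck 3 (144 kg), truck 4 (152 kg).
The first with room is truck 2.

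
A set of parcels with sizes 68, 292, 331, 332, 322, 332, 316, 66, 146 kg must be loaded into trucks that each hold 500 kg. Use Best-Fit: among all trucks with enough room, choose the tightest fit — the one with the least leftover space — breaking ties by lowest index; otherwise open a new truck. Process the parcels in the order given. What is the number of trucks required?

6 trucks

Put 68 kg in truck 1; 432 kg remain.
Put 292 kg in truck 1; 140 kg remain.
Put 331 kg in truck 2; 169 kg remain.
Put 332 kg in truck 3; 168 kg remain.
Put 322 kg in truck 4; 178 kg remain.
Put 332 kg in truck 5; 168 kg remain.
Put 316 kg in truck 6; 184 kg remain.
Put 66 kg in truck 1; 74 kg remain.
Put 146 kg in truck 3; 22 kg remain.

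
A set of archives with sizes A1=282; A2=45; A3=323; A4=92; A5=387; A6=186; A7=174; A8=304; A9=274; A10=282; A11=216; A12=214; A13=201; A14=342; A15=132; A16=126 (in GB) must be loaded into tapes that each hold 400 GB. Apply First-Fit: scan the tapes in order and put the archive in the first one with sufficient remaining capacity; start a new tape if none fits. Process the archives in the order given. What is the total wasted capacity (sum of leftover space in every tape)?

820

A1 (282 GB) → tape 1 (remaining 118 GB)
A2 (45 GB) → tape 1 (remaining 73 GB)
A3 (323 GB) → tape 2 (remaining 77 GB)
A4 (92 GB) → tape 3 (remaining 308 GB)
A5 (387 GB) → tape 4 (remaining 13 GB)
A6 (186 GB) → tape 3 (remaining 122 GB)
A7 (174 GB) → tape 5 (remaining 226 GB)
A8 (304 GB) → tape 6 (remaining 96 GB)
A9 (274 GB) → tape 7 (remaining 126 GB)
A10 (282 GB) → tape 8 (remaining 118 GB)
A11 (216 GB) → tape 5 (remaining 10 GB)
A12 (214 GB) → tape 9 (remaining 186 GB)
A13 (201 GB) → tape 10 (remaining 199 GB)
A14 (342 GB) → tape 11 (remaining 58 GB)
A15 (132 GB) → tape 9 (remaining 54 GB)
A16 (126 GB) → tape 7 (remaining 0 GB)
11 tapes × 400 GB = 4400 GB; used 3580 GB; unused 820 GB.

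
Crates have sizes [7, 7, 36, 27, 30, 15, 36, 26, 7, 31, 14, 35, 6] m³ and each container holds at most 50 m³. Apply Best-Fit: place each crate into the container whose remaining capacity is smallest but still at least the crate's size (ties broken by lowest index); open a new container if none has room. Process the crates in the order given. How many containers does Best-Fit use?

7 m³ → container 1 (remaining 43 m³)
7 m³ → container 1 (remaining 36 m³)
36 m³ → container 1 (remaining 0 m³)
27 m³ → container 2 (remaining 23 m³)
30 m³ → container 3 (remaining 20 m³)
15 m³ → container 3 (remaining 5 m³)
36 m³ → container 4 (remaining 14 m³)
26 m³ → container 5 (remaining 24 m³)
7 m³ → container 4 (remaining 7 m³)
31 m³ → container 6 (remaining 19 m³)
14 m³ → container 6 (remaining 5 m³)
35 m³ → container 7 (remaining 15 m³)
6 m³ → container 4 (remaining 1 m³)

7 containers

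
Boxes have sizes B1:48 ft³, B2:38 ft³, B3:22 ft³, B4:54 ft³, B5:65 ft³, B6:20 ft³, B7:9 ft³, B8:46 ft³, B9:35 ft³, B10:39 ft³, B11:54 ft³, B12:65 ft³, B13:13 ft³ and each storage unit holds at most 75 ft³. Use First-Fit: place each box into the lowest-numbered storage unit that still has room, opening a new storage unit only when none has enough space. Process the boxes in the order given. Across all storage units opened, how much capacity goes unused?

92

Put B1 (48 ft³) in storage unit 1; 27 ft³ remain.
Put B2 (38 ft³) in storage unit 2; 37 ft³ remain.
Put B3 (22 ft³) in storage unit 1; 5 ft³ remain.
Put B4 (54 ft³) in storage unit 3; 21 ft³ remain.
Put B5 (65 ft³) in storage unit 4; 10 ft³ remain.
Put B6 (20 ft³) in storage unit 2; 17 ft³ remain.
Put B7 (9 ft³) in storage unit 2; 8 ft³ remain.
Put B8 (46 ft³) in storage unit 5; 29 ft³ remain.
Put B9 (35 ft³) in storage unit 6; 40 ft³ remain.
Put B10 (39 ft³) in storage unit 6; 1 ft³ remain.
Put B11 (54 ft³) in storage unit 7; 21 ft³ remain.
Put B12 (65 ft³) in storage unit 8; 10 ft³ remain.
Put B13 (13 ft³) in storage unit 3; 8 ft³ remain.
8 storage units × 75 ft³ = 600 ft³; used 508 ft³; unused 92 ft³.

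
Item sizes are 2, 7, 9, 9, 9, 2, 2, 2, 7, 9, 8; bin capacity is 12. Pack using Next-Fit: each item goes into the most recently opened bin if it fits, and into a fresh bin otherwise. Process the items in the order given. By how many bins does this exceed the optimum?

Next-Fit: [2,7] [9] [9] [9,2] [2,2,7] [9] [8] → 7 bins.
7 items exceed 6 (half the capacity), and no two of those can share a bin, so at least 7 bins are needed.
So 7 is already optimal.

0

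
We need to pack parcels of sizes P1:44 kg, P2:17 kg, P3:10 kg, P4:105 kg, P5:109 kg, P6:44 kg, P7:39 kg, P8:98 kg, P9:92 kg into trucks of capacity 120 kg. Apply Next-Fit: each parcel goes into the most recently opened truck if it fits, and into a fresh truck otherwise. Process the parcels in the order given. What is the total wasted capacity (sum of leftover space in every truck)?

162

truck 1: place P1 (44 kg), 76 kg left
truck 1: place P2 (17 kg), 59 kg left
truck 1: place P3 (10 kg), 49 kg left
truck 2: place P4 (105 kg), 15 kg left
truck 3: place P5 (109 kg), 11 kg left
truck 4: place P6 (44 kg), 76 kg left
truck 4: place P7 (39 kg), 37 kg left
truck 5: place P8 (98 kg), 22 kg left
truck 6: place P9 (92 kg), 28 kg left
6 trucks × 120 kg = 720 kg; used 558 kg; unused 162 kg.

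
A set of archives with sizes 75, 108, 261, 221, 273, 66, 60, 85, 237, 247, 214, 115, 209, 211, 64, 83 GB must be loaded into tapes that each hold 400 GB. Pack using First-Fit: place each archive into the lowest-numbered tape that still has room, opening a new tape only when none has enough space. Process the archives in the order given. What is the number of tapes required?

9

tape 1: place 75 GB, 325 GB left
tape 1: place 108 GB, 217 GB left
tape 2: place 261 GB, 139 GB left
tape 3: place 221 GB, 179 GB left
tape 4: place 273 GB, 127 GB left
tape 1: place 66 GB, 151 GB left
tape 1: place 60 GB, 91 GB left
tape 1: place 85 GB, 6 GB left
tape 5: place 237 GB, 163 GB left
tape 6: place 247 GB, 153 GB left
tape 7: place 214 GB, 186 GB left
tape 2: place 115 GB, 24 GB left
tape 8: place 209 GB, 191 GB left
tape 9: place 211 GB, 189 GB left
tape 3: place 64 GB, 115 GB left
tape 3: place 83 GB, 32 GB left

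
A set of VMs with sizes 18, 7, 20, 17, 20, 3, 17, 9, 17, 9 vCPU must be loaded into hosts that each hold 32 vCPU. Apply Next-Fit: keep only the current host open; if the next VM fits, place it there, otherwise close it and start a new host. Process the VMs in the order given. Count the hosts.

18 vCPU → host 1 (remaining 14 vCPU)
7 vCPU → host 1 (remaining 7 vCPU)
20 vCPU → host 2 (remaining 12 vCPU)
17 vCPU → host 3 (remaining 15 vCPU)
20 vCPU → host 4 (remaining 12 vCPU)
3 vCPU → host 4 (remaining 9 vCPU)
17 vCPU → host 5 (remaining 15 vCPU)
9 vCPU → host 5 (remaining 6 vCPU)
17 vCPU → host 6 (remaining 15 vCPU)
9 vCPU → host 6 (remaining 6 vCPU)
Final hosts: [18,7] [20] [17] [20,3] [17,9] [17,9].

6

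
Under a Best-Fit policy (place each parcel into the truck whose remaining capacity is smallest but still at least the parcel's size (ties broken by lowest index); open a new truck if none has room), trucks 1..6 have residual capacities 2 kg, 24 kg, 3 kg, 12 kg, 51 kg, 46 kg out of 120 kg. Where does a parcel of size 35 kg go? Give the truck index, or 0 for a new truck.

Trucks with room: truck 5 (51 kg), truck 6 (46 kg).
Tightest fit is truck 6 with 46 kg free.

6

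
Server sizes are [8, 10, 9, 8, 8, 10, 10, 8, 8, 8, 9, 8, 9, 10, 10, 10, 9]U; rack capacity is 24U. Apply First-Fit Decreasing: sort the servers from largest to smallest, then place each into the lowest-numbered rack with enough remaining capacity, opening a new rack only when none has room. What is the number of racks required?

Sorted descending: 10, 10, 10, 10, 10, 10, 9, 9, 9, 9, 8, 8, 8, 8, 8, 8, 8.
Put 10U in rack 1; 14U remain.
Put 10U in rack 1; 4U remain.
Put 10U in rack 2; 14U remain.
Put 10U in rack 2; 4U remain.
Put 10U in rack 3; 14U remain.
Put 10U in rack 3; 4U remain.
Put 9U in rack 4; 15U remain.
Put 9U in rack 4; 6U remain.
Put 9U in rack 5; 15U remain.
Put 9U in rack 5; 6U remain.
Put 8U in rack 6; 16U remain.
Put 8U in rack 6; 8U remain.
Put 8U in rack 6; 0U remain.
Put 8U in rack 7; 16U remain.
Put 8U in rack 7; 8U remain.
Put 8U in rack 7; 0U remain.
Put 8U in rack 8; 16U remain.

8 racks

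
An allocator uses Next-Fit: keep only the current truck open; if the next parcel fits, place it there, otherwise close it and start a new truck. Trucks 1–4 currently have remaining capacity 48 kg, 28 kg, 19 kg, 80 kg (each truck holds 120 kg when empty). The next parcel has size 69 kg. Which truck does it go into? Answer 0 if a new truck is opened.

Next-Fit only looks at truck 4, which has 80 kg free.
69 kg fits there.

4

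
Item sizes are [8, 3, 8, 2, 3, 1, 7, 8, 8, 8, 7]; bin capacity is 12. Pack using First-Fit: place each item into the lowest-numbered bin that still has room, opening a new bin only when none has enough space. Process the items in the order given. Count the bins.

7

8 → bin 1 (remaining 4)
3 → bin 1 (remaining 1)
8 → bin 2 (remaining 4)
2 → bin 2 (remaining 2)
3 → bin 3 (remaining 9)
1 → bin 1 (remaining 0)
7 → bin 3 (remaining 2)
8 → bin 4 (remaining 4)
8 → bin 5 (remaining 4)
8 → bin 6 (remaining 4)
7 → bin 7 (remaining 5)
Final bins: [8,3,1] [8,2] [3,7] [8] [8] [8] [7].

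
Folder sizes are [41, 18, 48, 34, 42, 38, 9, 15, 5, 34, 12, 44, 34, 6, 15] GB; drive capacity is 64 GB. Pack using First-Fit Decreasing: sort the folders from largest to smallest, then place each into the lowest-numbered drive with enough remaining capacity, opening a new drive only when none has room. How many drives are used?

8

Sorted descending: 48, 44, 42, 41, 38, 34, 34, 34, 18, 15, 15, 12, 9, 6, 5.
drive 1: place 48 GB, 16 GB left
drive 2: place 44 GB, 20 GB left
drive 3: place 42 GB, 22 GB left
drive 4: place 41 GB, 23 GB left
drive 5: place 38 GB, 26 GB left
drive 6: place 34 GB, 30 GB left
drive 7: place 34 GB, 30 GB left
drive 8: place 34 GB, 30 GB left
drive 2: place 18 GB, 2 GB left
drive 1: place 15 GB, 1 GB left
drive 3: place 15 GB, 7 GB left
drive 4: place 12 GB, 11 GB left
drive 4: place 9 GB, 2 GB left
drive 3: place 6 GB, 1 GB left
drive 5: place 5 GB, 21 GB left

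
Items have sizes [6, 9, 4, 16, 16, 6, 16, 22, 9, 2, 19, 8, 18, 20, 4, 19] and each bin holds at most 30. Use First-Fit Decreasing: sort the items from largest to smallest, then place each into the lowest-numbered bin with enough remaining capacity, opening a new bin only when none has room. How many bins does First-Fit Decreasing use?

Sorted descending: 22, 20, 19, 19, 18, 16, 16, 16, 9, 9, 8, 6, 6, 4, 4, 2.
Put 22 in bin 1; 8 remain.
Put 20 in bin 2; 10 remain.
Put 19 in bin 3; 11 remain.
Put 19 in bin 4; 11 remain.
Put 18 in bin 5; 12 remain.
Put 16 in bin 6; 14 remain.
Put 16 in bin 7; 14 remain.
Put 16 in bin 8; 14 remain.
Put 9 in bin 2; 1 remain.
Put 9 in bin 3; 2 remain.
Put 8 in bin 1; 0 remain.
Put 6 in bin 4; 5 remain.
Put 6 in bin 5; 6 remain.
Put 4 in bin 4; 1 remain.
Put 4 in bin 5; 2 remain.
Put 2 in bin 3; 0 remain.
Final bins: [22,8] [20,9] [19,9,2] [19,6,4] [18,6,4] [16] [16] [16].

8 bins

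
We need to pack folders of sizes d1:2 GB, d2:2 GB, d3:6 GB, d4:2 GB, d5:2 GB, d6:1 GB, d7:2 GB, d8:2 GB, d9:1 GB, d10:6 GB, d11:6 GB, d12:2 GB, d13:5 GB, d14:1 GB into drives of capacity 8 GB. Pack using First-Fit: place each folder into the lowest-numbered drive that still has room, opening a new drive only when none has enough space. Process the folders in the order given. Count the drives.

drive 1: place d1 (2 GB), 6 GB left
drive 1: place d2 (2 GB), 4 GB left
drive 2: place d3 (6 GB), 2 GB left
drive 1: place d4 (2 GB), 2 GB left
drive 1: place d5 (2 GB), 0 GB left
drive 2: place d6 (1 GB), 1 GB left
drive 3: place d7 (2 GB), 6 GB left
drive 3: place d8 (2 GB), 4 GB left
drive 2: place d9 (1 GB), 0 GB left
drive 4: place d10 (6 GB), 2 GB left
drive 5: place d11 (6 GB), 2 GB left
drive 3: place d12 (2 GB), 2 GB left
drive 6: place d13 (5 GB), 3 GB left
drive 3: place d14 (1 GB), 1 GB left

6 drives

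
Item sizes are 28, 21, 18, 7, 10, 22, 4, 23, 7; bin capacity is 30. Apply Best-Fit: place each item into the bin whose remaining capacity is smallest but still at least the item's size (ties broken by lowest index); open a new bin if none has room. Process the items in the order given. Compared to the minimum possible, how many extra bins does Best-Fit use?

0

Best-Fit: [28] [21,7] [18,10] [22,4] [23,7] → 5 bins.
Total size 140; any packing needs at least ⌈140/30⌉ = 5 bins.
So 5 is already optimal.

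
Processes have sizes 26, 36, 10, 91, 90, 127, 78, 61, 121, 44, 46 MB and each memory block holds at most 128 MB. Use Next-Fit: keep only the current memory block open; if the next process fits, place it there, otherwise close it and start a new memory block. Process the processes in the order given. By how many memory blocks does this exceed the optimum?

Next-Fit: [26,36,10] [91] [90] [127] [78] [61] [121] [44,46] → 8 memory blocks.
Total size 730 MB; any packing needs at least ⌈730/128⌉ = 6 memory blocks.
An optimal packing achieves that bound: [127] [121] [91,36] [90,26,10] [78,46] [61,44] → 6 memory blocks.
Excess: 8 − 6 = 2.

2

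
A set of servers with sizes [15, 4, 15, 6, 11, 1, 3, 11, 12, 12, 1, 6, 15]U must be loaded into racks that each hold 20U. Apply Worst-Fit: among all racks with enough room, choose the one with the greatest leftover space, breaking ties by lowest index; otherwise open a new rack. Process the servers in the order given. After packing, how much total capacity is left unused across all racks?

28

15U → rack 1 (remaining 5U)
4U → rack 1 (remaining 1U)
15U → rack 2 (remaining 5U)
6U → rack 3 (remaining 14U)
11U → rack 3 (remaining 3U)
1U → rack 2 (remaining 4U)
3U → rack 2 (remaining 1U)
11U → rack 4 (remaining 9U)
12U → rack 5 (remaining 8U)
12U → rack 6 (remaining 8U)
1U → rack 4 (remaining 8U)
6U → rack 4 (remaining 2U)
15U → rack 7 (remaining 5U)
7 racks × 20U = 140U; used 112U; unused 28U.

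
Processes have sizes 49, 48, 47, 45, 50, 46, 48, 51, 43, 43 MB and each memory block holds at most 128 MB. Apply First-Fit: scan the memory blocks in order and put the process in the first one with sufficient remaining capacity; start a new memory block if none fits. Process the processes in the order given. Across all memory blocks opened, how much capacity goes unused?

170

memory block 1: place 49 MB, 79 MB left
memory block 1: place 48 MB, 31 MB left
memory block 2: place 47 MB, 81 MB left
memory block 2: place 45 MB, 36 MB left
memory block 3: place 50 MB, 78 MB left
memory block 3: place 46 MB, 32 MB left
memory block 4: place 48 MB, 80 MB left
memory block 4: place 51 MB, 29 MB left
memory block 5: place 43 MB, 85 MB left
memory block 5: place 43 MB, 42 MB left
5 memory blocks × 128 MB = 640 MB; used 470 MB; unused 170 MB.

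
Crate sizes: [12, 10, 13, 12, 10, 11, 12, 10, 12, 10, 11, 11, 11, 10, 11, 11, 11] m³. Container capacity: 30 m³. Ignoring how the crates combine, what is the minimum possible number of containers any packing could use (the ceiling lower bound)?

Total size = 12 + 10 + 13 + 12 + 10 + 11 + 12 + 10 + 12 + 10 + 11 + 11 + 11 + 10 + 11 + 11 + 11 = 188 m³.
⌈188 / 30⌉ = 7.

7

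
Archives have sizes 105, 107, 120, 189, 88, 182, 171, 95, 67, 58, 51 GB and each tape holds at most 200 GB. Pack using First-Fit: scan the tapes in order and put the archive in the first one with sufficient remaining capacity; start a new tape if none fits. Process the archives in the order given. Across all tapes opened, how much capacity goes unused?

167

tape 1: place 105 GB, 95 GB left
tape 2: place 107 GB, 93 GB left
tape 3: place 120 GB, 80 GB left
tape 4: place 189 GB, 11 GB left
tape 1: place 88 GB, 7 GB left
tape 5: place 182 GB, 18 GB left
tape 6: place 171 GB, 29 GB left
tape 7: place 95 GB, 105 GB left
tape 2: place 67 GB, 26 GB left
tape 3: place 58 GB, 22 GB left
tape 7: place 51 GB, 54 GB left
7 tapes × 200 GB = 1400 GB; used 1233 GB; unused 167 GB.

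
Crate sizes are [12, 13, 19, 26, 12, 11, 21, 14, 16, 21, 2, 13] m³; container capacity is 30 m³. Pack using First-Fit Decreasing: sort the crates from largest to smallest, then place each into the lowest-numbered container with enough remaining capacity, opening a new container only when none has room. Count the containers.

Sorted descending: 26, 21, 21, 19, 16, 14, 13, 13, 12, 12, 11, 2.
Put 26 m³ in container 1; 4 m³ remain.
Put 21 m³ in container 2; 9 m³ remain.
Put 21 m³ in container 3; 9 m³ remain.
Put 19 m³ in container 4; 11 m³ remain.
Put 16 m³ in container 5; 14 m³ remain.
Put 14 m³ in container 5; 0 m³ remain.
Put 13 m³ in container 6; 17 m³ remain.
Put 13 m³ in container 6; 4 m³ remain.
Put 12 m³ in container 7; 18 m³ remain.
Put 12 m³ in container 7; 6 m³ remain.
Put 11 m³ in container 4; 0 m³ remain.
Put 2 m³ in container 1; 2 m³ remain.

7 containers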